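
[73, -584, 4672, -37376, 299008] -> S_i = 73*-8^i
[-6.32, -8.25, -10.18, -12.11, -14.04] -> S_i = -6.32 + -1.93*i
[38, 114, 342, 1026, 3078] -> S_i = 38*3^i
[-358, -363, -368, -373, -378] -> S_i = -358 + -5*i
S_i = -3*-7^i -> [-3, 21, -147, 1029, -7203]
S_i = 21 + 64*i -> [21, 85, 149, 213, 277]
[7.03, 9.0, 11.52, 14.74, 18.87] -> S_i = 7.03*1.28^i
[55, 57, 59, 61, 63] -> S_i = 55 + 2*i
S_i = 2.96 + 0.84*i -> [2.96, 3.8, 4.64, 5.48, 6.32]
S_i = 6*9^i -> [6, 54, 486, 4374, 39366]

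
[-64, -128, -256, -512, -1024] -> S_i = -64*2^i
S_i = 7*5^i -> [7, 35, 175, 875, 4375]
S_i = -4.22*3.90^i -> [-4.22, -16.46, -64.19, -250.33, -976.27]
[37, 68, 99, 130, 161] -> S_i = 37 + 31*i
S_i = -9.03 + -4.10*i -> [-9.03, -13.13, -17.23, -21.33, -25.43]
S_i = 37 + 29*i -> [37, 66, 95, 124, 153]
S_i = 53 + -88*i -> [53, -35, -123, -211, -299]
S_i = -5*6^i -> [-5, -30, -180, -1080, -6480]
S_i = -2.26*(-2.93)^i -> [-2.26, 6.62, -19.4, 56.85, -166.56]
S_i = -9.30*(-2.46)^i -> [-9.3, 22.88, -56.28, 138.45, -340.58]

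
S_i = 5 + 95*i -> [5, 100, 195, 290, 385]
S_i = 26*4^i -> [26, 104, 416, 1664, 6656]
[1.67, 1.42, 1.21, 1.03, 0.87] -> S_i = 1.67*0.85^i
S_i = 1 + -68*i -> [1, -67, -135, -203, -271]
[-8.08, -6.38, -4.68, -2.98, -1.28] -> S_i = -8.08 + 1.70*i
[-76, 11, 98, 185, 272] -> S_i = -76 + 87*i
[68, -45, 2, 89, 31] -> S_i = Random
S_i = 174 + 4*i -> [174, 178, 182, 186, 190]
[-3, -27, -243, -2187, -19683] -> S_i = -3*9^i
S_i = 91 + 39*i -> [91, 130, 169, 208, 247]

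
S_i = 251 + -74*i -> [251, 177, 103, 29, -45]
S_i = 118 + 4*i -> [118, 122, 126, 130, 134]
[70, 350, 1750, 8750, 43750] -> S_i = 70*5^i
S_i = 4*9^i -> [4, 36, 324, 2916, 26244]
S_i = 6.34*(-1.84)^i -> [6.34, -11.67, 21.46, -39.5, 72.67]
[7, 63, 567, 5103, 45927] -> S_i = 7*9^i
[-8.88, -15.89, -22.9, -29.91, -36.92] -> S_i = -8.88 + -7.01*i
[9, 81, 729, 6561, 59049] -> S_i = 9*9^i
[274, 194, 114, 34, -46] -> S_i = 274 + -80*i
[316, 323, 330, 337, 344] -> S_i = 316 + 7*i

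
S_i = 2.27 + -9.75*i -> [2.27, -7.48, -17.23, -26.98, -36.73]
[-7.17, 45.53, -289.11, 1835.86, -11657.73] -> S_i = -7.17*(-6.35)^i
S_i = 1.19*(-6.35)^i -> [1.19, -7.56, 47.98, -304.7, 1934.83]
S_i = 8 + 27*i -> [8, 35, 62, 89, 116]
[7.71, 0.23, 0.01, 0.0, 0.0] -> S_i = 7.71*0.03^i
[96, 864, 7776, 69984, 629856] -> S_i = 96*9^i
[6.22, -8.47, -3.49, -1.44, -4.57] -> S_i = Random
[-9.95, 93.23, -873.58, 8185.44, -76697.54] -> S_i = -9.95*(-9.37)^i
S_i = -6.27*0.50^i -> [-6.27, -3.14, -1.57, -0.78, -0.39]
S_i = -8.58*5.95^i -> [-8.58, -51.05, -303.75, -1807.33, -10753.63]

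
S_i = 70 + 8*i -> [70, 78, 86, 94, 102]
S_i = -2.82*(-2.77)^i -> [-2.82, 7.81, -21.64, 59.94, -166.02]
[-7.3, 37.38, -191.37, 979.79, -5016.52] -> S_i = -7.30*(-5.12)^i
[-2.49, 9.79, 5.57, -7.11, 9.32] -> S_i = Random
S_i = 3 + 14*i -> [3, 17, 31, 45, 59]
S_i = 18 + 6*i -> [18, 24, 30, 36, 42]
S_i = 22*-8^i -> [22, -176, 1408, -11264, 90112]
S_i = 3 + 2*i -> [3, 5, 7, 9, 11]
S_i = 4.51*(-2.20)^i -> [4.51, -9.92, 21.83, -48.02, 105.65]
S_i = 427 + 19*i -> [427, 446, 465, 484, 503]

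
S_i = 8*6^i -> [8, 48, 288, 1728, 10368]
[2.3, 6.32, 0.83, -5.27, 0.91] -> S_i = Random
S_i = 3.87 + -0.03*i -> [3.87, 3.84, 3.81, 3.78, 3.75]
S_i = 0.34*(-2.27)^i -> [0.34, -0.77, 1.75, -3.98, 9.03]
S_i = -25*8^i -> [-25, -200, -1600, -12800, -102400]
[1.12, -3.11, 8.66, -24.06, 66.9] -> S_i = 1.12*(-2.78)^i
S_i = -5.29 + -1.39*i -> [-5.29, -6.68, -8.07, -9.46, -10.85]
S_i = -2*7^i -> [-2, -14, -98, -686, -4802]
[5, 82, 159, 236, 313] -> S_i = 5 + 77*i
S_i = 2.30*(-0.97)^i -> [2.3, -2.23, 2.16, -2.1, 2.04]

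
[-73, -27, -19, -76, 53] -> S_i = Random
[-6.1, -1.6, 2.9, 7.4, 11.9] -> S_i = -6.10 + 4.50*i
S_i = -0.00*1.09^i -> [-0.0, -0.0, -0.0, -0.0, -0.0]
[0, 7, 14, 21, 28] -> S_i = 0 + 7*i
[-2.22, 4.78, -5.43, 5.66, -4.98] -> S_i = Random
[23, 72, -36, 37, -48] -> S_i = Random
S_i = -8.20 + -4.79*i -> [-8.2, -12.99, -17.78, -22.57, -27.36]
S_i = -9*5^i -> [-9, -45, -225, -1125, -5625]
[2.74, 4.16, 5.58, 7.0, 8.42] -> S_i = 2.74 + 1.42*i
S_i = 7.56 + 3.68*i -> [7.56, 11.24, 14.92, 18.6, 22.28]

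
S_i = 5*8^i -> [5, 40, 320, 2560, 20480]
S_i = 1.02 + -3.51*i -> [1.02, -2.49, -6.0, -9.51, -13.02]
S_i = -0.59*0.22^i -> [-0.59, -0.13, -0.03, -0.01, -0.0]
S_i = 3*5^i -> [3, 15, 75, 375, 1875]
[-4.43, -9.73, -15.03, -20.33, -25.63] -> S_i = -4.43 + -5.30*i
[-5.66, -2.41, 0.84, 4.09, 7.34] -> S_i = -5.66 + 3.25*i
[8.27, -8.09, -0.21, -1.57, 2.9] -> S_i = Random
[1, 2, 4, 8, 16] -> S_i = 1*2^i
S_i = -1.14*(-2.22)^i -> [-1.14, 2.53, -5.62, 12.47, -27.69]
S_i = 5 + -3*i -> [5, 2, -1, -4, -7]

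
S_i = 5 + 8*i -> [5, 13, 21, 29, 37]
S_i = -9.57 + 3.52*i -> [-9.57, -6.05, -2.53, 0.99, 4.51]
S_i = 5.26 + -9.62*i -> [5.26, -4.36, -13.98, -23.6, -33.22]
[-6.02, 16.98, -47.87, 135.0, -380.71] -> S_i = -6.02*(-2.82)^i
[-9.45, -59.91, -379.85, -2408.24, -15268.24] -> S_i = -9.45*6.34^i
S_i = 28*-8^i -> [28, -224, 1792, -14336, 114688]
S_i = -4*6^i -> [-4, -24, -144, -864, -5184]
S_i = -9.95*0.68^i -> [-9.95, -6.77, -4.6, -3.13, -2.13]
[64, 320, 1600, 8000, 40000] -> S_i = 64*5^i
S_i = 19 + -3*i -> [19, 16, 13, 10, 7]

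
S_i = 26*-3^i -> [26, -78, 234, -702, 2106]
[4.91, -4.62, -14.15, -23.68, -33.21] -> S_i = 4.91 + -9.53*i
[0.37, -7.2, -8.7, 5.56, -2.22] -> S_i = Random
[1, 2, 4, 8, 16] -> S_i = 1*2^i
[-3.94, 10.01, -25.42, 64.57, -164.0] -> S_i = -3.94*(-2.54)^i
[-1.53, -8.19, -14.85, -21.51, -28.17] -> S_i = -1.53 + -6.66*i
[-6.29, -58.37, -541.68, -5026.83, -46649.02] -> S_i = -6.29*9.28^i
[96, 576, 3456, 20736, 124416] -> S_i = 96*6^i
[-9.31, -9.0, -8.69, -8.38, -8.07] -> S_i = -9.31 + 0.31*i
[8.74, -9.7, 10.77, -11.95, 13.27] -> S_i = 8.74*(-1.11)^i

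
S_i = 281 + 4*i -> [281, 285, 289, 293, 297]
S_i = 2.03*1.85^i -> [2.03, 3.76, 6.95, 12.85, 23.78]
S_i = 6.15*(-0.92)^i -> [6.15, -5.66, 5.21, -4.79, 4.41]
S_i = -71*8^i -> [-71, -568, -4544, -36352, -290816]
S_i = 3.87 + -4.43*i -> [3.87, -0.56, -4.99, -9.42, -13.85]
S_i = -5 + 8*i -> [-5, 3, 11, 19, 27]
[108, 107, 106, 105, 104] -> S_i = 108 + -1*i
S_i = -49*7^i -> [-49, -343, -2401, -16807, -117649]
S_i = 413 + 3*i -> [413, 416, 419, 422, 425]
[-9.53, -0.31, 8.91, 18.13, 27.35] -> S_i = -9.53 + 9.22*i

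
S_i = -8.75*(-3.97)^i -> [-8.75, 34.74, -137.91, 547.49, -2173.55]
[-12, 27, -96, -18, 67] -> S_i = Random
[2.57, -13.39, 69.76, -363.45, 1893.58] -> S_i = 2.57*(-5.21)^i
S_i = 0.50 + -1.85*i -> [0.5, -1.35, -3.2, -5.05, -6.9]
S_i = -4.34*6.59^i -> [-4.34, -28.6, -188.48, -1242.07, -8185.24]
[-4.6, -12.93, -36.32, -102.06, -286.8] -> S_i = -4.60*2.81^i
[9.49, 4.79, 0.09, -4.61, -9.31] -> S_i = 9.49 + -4.70*i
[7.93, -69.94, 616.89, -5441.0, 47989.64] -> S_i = 7.93*(-8.82)^i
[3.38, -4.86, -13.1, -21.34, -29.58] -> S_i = 3.38 + -8.24*i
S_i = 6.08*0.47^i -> [6.08, 2.86, 1.34, 0.63, 0.3]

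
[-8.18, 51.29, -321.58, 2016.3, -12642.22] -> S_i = -8.18*(-6.27)^i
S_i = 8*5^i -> [8, 40, 200, 1000, 5000]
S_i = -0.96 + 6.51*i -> [-0.96, 5.55, 12.06, 18.57, 25.08]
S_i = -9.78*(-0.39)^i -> [-9.78, 3.81, -1.49, 0.58, -0.23]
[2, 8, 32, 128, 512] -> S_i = 2*4^i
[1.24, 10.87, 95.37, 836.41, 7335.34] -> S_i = 1.24*8.77^i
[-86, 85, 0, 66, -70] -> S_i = Random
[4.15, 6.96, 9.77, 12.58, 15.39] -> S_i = 4.15 + 2.81*i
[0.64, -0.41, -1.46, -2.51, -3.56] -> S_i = 0.64 + -1.05*i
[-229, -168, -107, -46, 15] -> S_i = -229 + 61*i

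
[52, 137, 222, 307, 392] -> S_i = 52 + 85*i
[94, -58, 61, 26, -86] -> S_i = Random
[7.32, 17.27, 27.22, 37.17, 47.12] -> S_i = 7.32 + 9.95*i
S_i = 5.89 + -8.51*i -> [5.89, -2.62, -11.13, -19.64, -28.15]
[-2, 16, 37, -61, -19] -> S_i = Random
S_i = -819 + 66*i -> [-819, -753, -687, -621, -555]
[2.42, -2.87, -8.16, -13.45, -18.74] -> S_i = 2.42 + -5.29*i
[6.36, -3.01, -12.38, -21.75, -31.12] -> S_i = 6.36 + -9.37*i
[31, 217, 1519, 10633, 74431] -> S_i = 31*7^i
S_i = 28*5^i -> [28, 140, 700, 3500, 17500]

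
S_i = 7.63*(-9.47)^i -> [7.63, -72.26, 684.27, -6479.99, 61365.52]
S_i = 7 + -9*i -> [7, -2, -11, -20, -29]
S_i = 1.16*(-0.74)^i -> [1.16, -0.86, 0.64, -0.47, 0.35]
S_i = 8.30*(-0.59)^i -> [8.3, -4.9, 2.89, -1.7, 1.01]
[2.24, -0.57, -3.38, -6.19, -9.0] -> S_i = 2.24 + -2.81*i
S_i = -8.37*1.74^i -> [-8.37, -14.56, -25.34, -44.09, -76.72]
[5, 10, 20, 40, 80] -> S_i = 5*2^i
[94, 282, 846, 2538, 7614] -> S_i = 94*3^i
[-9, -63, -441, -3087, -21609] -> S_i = -9*7^i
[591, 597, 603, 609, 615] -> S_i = 591 + 6*i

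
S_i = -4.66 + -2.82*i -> [-4.66, -7.48, -10.3, -13.12, -15.94]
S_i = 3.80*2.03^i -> [3.8, 7.71, 15.66, 31.79, 64.53]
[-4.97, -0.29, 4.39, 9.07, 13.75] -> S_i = -4.97 + 4.68*i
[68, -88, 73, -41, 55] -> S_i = Random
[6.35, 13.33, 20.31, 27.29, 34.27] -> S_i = 6.35 + 6.98*i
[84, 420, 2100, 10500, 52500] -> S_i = 84*5^i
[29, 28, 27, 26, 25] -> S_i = 29 + -1*i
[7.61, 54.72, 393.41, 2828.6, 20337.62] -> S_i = 7.61*7.19^i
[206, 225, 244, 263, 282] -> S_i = 206 + 19*i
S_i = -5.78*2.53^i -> [-5.78, -14.62, -37.0, -93.6, -236.82]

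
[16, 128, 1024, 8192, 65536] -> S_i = 16*8^i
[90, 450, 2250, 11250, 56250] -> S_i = 90*5^i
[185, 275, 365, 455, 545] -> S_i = 185 + 90*i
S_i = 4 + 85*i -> [4, 89, 174, 259, 344]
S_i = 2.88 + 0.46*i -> [2.88, 3.34, 3.8, 4.26, 4.72]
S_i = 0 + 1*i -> [0, 1, 2, 3, 4]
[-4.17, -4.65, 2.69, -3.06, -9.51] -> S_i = Random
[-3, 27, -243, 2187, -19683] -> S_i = -3*-9^i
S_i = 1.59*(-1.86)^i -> [1.59, -2.96, 5.5, -10.23, 19.03]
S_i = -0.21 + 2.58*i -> [-0.21, 2.37, 4.95, 7.53, 10.11]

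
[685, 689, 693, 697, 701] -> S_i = 685 + 4*i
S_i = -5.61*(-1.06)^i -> [-5.61, 5.95, -6.3, 6.68, -7.08]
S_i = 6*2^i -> [6, 12, 24, 48, 96]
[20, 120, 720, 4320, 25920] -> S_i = 20*6^i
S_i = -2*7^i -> [-2, -14, -98, -686, -4802]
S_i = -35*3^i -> [-35, -105, -315, -945, -2835]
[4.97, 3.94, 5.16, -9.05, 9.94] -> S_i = Random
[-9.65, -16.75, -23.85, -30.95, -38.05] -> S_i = -9.65 + -7.10*i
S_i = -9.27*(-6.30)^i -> [-9.27, 58.4, -367.93, 2317.94, -14602.99]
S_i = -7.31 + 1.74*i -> [-7.31, -5.57, -3.83, -2.09, -0.35]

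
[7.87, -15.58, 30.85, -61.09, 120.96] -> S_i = 7.87*(-1.98)^i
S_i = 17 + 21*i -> [17, 38, 59, 80, 101]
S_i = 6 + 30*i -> [6, 36, 66, 96, 126]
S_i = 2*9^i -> [2, 18, 162, 1458, 13122]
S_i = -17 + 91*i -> [-17, 74, 165, 256, 347]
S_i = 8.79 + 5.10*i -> [8.79, 13.89, 18.99, 24.09, 29.19]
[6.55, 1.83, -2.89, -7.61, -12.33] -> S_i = 6.55 + -4.72*i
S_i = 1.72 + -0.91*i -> [1.72, 0.81, -0.1, -1.01, -1.92]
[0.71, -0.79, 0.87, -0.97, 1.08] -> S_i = 0.71*(-1.11)^i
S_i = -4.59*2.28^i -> [-4.59, -10.47, -23.86, -54.4, -124.04]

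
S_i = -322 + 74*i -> [-322, -248, -174, -100, -26]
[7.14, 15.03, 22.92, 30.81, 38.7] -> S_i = 7.14 + 7.89*i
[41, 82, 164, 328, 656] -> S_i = 41*2^i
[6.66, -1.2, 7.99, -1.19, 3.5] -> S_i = Random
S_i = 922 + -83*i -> [922, 839, 756, 673, 590]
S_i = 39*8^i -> [39, 312, 2496, 19968, 159744]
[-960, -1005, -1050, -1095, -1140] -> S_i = -960 + -45*i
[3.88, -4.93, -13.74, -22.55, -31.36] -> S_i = 3.88 + -8.81*i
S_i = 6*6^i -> [6, 36, 216, 1296, 7776]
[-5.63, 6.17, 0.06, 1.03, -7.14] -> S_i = Random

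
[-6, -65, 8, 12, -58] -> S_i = Random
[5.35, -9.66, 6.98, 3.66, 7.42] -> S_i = Random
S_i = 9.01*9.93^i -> [9.01, 89.47, 888.43, 8822.11, 87603.57]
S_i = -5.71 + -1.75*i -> [-5.71, -7.46, -9.21, -10.96, -12.71]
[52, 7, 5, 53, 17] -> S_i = Random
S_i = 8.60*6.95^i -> [8.6, 59.77, 415.4, 2887.04, 20064.93]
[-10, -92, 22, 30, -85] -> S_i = Random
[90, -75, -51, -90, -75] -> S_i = Random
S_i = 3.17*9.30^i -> [3.17, 29.48, 274.17, 2549.81, 23713.25]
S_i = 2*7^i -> [2, 14, 98, 686, 4802]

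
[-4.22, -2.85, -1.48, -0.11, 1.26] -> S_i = -4.22 + 1.37*i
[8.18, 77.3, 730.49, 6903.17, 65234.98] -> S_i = 8.18*9.45^i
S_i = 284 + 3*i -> [284, 287, 290, 293, 296]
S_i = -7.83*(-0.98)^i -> [-7.83, 7.67, -7.52, 7.37, -7.22]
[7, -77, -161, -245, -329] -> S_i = 7 + -84*i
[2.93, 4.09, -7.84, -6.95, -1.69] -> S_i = Random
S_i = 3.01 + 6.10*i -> [3.01, 9.11, 15.21, 21.31, 27.41]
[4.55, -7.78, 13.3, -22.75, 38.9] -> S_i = 4.55*(-1.71)^i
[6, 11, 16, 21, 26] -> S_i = 6 + 5*i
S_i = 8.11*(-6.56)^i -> [8.11, -53.2, 349.0, -2289.46, 15018.83]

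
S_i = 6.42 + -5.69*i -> [6.42, 0.73, -4.96, -10.65, -16.34]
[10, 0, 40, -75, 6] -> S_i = Random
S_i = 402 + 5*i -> [402, 407, 412, 417, 422]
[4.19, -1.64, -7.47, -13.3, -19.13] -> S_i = 4.19 + -5.83*i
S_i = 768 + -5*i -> [768, 763, 758, 753, 748]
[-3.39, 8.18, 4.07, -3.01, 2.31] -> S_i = Random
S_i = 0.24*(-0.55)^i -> [0.24, -0.13, 0.07, -0.04, 0.02]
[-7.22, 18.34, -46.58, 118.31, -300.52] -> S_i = -7.22*(-2.54)^i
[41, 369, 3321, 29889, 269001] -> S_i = 41*9^i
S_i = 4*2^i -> [4, 8, 16, 32, 64]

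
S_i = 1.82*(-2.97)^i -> [1.82, -5.41, 16.05, -47.68, 141.61]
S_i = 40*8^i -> [40, 320, 2560, 20480, 163840]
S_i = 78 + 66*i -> [78, 144, 210, 276, 342]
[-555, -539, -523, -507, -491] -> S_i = -555 + 16*i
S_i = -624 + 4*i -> [-624, -620, -616, -612, -608]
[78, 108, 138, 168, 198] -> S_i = 78 + 30*i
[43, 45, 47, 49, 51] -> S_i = 43 + 2*i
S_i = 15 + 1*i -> [15, 16, 17, 18, 19]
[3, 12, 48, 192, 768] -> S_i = 3*4^i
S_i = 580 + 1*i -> [580, 581, 582, 583, 584]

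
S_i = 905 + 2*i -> [905, 907, 909, 911, 913]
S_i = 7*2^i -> [7, 14, 28, 56, 112]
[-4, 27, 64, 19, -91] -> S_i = Random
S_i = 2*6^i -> [2, 12, 72, 432, 2592]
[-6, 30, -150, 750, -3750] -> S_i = -6*-5^i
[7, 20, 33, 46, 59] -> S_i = 7 + 13*i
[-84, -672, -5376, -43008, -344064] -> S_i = -84*8^i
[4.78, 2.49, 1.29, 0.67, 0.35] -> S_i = 4.78*0.52^i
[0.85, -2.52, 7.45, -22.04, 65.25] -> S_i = 0.85*(-2.96)^i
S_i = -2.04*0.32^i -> [-2.04, -0.65, -0.21, -0.07, -0.02]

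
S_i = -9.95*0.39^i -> [-9.95, -3.88, -1.51, -0.59, -0.23]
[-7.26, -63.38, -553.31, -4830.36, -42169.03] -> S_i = -7.26*8.73^i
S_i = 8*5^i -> [8, 40, 200, 1000, 5000]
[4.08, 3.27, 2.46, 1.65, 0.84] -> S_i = 4.08 + -0.81*i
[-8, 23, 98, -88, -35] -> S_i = Random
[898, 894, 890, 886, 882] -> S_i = 898 + -4*i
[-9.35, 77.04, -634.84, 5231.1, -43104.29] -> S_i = -9.35*(-8.24)^i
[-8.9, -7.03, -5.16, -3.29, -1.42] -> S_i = -8.90 + 1.87*i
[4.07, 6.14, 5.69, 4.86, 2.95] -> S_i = Random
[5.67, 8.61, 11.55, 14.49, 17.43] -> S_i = 5.67 + 2.94*i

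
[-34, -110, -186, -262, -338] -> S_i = -34 + -76*i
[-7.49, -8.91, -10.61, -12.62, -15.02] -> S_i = -7.49*1.19^i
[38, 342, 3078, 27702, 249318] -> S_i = 38*9^i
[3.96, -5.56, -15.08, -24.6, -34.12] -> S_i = 3.96 + -9.52*i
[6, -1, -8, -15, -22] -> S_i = 6 + -7*i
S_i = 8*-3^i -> [8, -24, 72, -216, 648]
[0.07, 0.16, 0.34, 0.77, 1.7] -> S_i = 0.07*2.22^i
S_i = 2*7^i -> [2, 14, 98, 686, 4802]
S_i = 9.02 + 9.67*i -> [9.02, 18.69, 28.36, 38.03, 47.7]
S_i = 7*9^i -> [7, 63, 567, 5103, 45927]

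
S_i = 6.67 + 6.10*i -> [6.67, 12.77, 18.87, 24.97, 31.07]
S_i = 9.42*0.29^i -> [9.42, 2.73, 0.79, 0.23, 0.07]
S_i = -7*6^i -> [-7, -42, -252, -1512, -9072]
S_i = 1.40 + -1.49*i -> [1.4, -0.09, -1.58, -3.07, -4.56]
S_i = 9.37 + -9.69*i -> [9.37, -0.32, -10.01, -19.7, -29.39]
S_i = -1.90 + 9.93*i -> [-1.9, 8.03, 17.96, 27.89, 37.82]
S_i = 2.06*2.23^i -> [2.06, 4.59, 10.24, 22.84, 50.94]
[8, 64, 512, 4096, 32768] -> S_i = 8*8^i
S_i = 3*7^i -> [3, 21, 147, 1029, 7203]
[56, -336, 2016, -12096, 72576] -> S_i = 56*-6^i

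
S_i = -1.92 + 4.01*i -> [-1.92, 2.09, 6.1, 10.11, 14.12]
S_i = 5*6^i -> [5, 30, 180, 1080, 6480]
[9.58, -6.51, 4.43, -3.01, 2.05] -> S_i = 9.58*(-0.68)^i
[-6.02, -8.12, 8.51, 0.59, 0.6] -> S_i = Random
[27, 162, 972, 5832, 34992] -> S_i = 27*6^i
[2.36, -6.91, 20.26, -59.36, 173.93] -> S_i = 2.36*(-2.93)^i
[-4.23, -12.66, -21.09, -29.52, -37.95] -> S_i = -4.23 + -8.43*i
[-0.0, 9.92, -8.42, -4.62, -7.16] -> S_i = Random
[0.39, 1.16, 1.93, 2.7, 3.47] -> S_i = 0.39 + 0.77*i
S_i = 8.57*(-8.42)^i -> [8.57, -72.16, 607.58, -5115.84, 43075.39]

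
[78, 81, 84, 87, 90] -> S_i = 78 + 3*i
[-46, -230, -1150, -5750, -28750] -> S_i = -46*5^i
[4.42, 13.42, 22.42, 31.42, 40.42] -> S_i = 4.42 + 9.00*i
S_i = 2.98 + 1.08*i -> [2.98, 4.06, 5.14, 6.22, 7.3]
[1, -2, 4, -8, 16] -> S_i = 1*-2^i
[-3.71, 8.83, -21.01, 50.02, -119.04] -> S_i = -3.71*(-2.38)^i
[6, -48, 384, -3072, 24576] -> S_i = 6*-8^i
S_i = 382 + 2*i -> [382, 384, 386, 388, 390]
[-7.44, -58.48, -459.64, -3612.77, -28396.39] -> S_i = -7.44*7.86^i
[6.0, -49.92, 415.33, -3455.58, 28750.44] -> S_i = 6.00*(-8.32)^i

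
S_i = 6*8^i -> [6, 48, 384, 3072, 24576]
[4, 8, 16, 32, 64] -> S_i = 4*2^i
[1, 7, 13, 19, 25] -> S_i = 1 + 6*i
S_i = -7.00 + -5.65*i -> [-7.0, -12.65, -18.3, -23.95, -29.6]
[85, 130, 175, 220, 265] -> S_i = 85 + 45*i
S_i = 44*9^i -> [44, 396, 3564, 32076, 288684]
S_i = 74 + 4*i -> [74, 78, 82, 86, 90]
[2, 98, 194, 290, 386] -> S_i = 2 + 96*i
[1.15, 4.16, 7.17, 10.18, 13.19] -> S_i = 1.15 + 3.01*i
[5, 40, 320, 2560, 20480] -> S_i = 5*8^i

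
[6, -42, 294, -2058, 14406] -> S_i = 6*-7^i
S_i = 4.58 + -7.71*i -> [4.58, -3.13, -10.84, -18.55, -26.26]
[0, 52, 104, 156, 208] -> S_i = 0 + 52*i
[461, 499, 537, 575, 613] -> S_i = 461 + 38*i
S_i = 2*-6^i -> [2, -12, 72, -432, 2592]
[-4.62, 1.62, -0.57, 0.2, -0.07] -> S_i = -4.62*(-0.35)^i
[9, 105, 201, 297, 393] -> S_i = 9 + 96*i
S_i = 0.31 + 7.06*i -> [0.31, 7.37, 14.43, 21.49, 28.55]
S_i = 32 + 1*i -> [32, 33, 34, 35, 36]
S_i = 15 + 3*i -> [15, 18, 21, 24, 27]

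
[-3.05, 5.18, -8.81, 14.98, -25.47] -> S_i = -3.05*(-1.70)^i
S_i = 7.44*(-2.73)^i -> [7.44, -20.31, 55.45, -151.38, 413.26]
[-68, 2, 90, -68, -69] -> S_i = Random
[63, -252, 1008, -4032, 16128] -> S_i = 63*-4^i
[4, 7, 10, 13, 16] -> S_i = 4 + 3*i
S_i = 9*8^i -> [9, 72, 576, 4608, 36864]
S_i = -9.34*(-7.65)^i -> [-9.34, 71.45, -546.6, 4181.49, -31988.41]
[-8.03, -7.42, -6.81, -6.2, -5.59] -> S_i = -8.03 + 0.61*i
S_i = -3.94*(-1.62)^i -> [-3.94, 6.38, -10.34, 16.75, -27.14]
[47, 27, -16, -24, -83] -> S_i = Random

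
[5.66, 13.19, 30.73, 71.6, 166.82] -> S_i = 5.66*2.33^i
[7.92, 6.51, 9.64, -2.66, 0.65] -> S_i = Random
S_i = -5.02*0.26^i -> [-5.02, -1.31, -0.34, -0.09, -0.02]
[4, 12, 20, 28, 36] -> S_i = 4 + 8*i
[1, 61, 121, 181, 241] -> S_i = 1 + 60*i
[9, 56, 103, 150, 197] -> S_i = 9 + 47*i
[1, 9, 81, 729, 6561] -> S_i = 1*9^i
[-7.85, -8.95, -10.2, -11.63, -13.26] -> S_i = -7.85*1.14^i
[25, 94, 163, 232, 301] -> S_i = 25 + 69*i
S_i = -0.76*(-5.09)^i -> [-0.76, 3.87, -19.69, 100.22, -510.13]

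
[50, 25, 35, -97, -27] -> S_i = Random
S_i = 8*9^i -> [8, 72, 648, 5832, 52488]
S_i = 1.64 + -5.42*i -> [1.64, -3.78, -9.2, -14.62, -20.04]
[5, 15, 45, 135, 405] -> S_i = 5*3^i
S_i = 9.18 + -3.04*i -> [9.18, 6.14, 3.1, 0.06, -2.98]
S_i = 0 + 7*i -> [0, 7, 14, 21, 28]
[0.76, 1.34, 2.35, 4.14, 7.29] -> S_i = 0.76*1.76^i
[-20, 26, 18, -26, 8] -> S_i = Random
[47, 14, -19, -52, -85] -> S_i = 47 + -33*i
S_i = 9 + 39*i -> [9, 48, 87, 126, 165]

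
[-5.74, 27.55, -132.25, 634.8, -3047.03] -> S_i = -5.74*(-4.80)^i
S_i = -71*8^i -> [-71, -568, -4544, -36352, -290816]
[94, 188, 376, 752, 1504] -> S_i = 94*2^i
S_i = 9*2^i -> [9, 18, 36, 72, 144]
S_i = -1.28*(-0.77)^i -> [-1.28, 0.99, -0.76, 0.58, -0.45]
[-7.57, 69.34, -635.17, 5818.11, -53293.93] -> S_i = -7.57*(-9.16)^i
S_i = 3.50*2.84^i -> [3.5, 9.94, 28.23, 80.17, 227.69]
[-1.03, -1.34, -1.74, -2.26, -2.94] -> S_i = -1.03*1.30^i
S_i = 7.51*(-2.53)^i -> [7.51, -19.0, 48.07, -121.62, 307.7]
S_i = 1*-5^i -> [1, -5, 25, -125, 625]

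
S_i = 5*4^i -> [5, 20, 80, 320, 1280]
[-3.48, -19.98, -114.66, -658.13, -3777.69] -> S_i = -3.48*5.74^i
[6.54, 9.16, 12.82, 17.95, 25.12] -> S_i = 6.54*1.40^i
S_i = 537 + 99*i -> [537, 636, 735, 834, 933]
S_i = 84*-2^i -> [84, -168, 336, -672, 1344]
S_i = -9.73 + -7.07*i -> [-9.73, -16.8, -23.87, -30.94, -38.01]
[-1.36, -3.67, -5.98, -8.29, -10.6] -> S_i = -1.36 + -2.31*i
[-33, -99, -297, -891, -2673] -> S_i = -33*3^i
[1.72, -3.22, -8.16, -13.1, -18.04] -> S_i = 1.72 + -4.94*i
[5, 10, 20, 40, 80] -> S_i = 5*2^i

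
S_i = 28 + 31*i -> [28, 59, 90, 121, 152]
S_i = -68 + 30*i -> [-68, -38, -8, 22, 52]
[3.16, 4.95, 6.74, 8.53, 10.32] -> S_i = 3.16 + 1.79*i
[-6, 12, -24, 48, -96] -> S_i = -6*-2^i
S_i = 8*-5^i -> [8, -40, 200, -1000, 5000]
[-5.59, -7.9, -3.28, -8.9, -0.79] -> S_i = Random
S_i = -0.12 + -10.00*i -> [-0.12, -10.12, -20.12, -30.12, -40.12]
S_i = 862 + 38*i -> [862, 900, 938, 976, 1014]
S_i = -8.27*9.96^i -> [-8.27, -82.37, -820.4, -8171.16, -81384.72]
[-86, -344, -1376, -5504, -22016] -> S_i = -86*4^i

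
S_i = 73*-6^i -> [73, -438, 2628, -15768, 94608]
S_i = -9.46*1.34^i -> [-9.46, -12.68, -16.99, -22.76, -30.5]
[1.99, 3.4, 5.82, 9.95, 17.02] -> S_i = 1.99*1.71^i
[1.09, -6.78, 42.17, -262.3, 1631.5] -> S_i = 1.09*(-6.22)^i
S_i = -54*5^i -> [-54, -270, -1350, -6750, -33750]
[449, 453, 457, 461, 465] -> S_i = 449 + 4*i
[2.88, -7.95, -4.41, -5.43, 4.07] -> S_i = Random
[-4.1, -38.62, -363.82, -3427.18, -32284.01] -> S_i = -4.10*9.42^i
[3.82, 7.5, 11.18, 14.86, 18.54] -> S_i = 3.82 + 3.68*i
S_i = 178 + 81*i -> [178, 259, 340, 421, 502]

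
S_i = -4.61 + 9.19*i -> [-4.61, 4.58, 13.77, 22.96, 32.15]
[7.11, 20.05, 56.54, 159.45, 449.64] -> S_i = 7.11*2.82^i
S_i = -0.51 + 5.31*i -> [-0.51, 4.8, 10.11, 15.42, 20.73]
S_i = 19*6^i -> [19, 114, 684, 4104, 24624]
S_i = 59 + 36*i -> [59, 95, 131, 167, 203]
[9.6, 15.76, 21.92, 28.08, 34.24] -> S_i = 9.60 + 6.16*i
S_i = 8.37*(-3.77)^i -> [8.37, -31.55, 118.96, -448.49, 1690.79]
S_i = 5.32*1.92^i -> [5.32, 10.21, 19.61, 37.65, 72.3]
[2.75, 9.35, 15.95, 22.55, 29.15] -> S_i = 2.75 + 6.60*i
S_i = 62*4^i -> [62, 248, 992, 3968, 15872]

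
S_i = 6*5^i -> [6, 30, 150, 750, 3750]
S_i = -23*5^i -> [-23, -115, -575, -2875, -14375]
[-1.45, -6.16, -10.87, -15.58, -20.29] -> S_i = -1.45 + -4.71*i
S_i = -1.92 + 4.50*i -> [-1.92, 2.58, 7.08, 11.58, 16.08]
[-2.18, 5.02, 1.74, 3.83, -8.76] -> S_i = Random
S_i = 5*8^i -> [5, 40, 320, 2560, 20480]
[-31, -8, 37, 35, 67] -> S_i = Random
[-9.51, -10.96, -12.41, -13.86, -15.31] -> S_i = -9.51 + -1.45*i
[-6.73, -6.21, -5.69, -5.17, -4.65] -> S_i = -6.73 + 0.52*i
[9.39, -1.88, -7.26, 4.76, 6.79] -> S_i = Random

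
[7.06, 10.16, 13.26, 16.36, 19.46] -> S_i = 7.06 + 3.10*i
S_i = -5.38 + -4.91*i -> [-5.38, -10.29, -15.2, -20.11, -25.02]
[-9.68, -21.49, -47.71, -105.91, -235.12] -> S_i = -9.68*2.22^i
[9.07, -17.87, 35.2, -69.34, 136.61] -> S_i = 9.07*(-1.97)^i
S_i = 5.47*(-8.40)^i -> [5.47, -45.95, 385.96, -3242.09, 27233.56]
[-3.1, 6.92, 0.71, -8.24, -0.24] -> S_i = Random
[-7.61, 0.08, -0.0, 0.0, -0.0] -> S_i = -7.61*(-0.01)^i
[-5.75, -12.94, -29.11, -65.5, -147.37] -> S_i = -5.75*2.25^i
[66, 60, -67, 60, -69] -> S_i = Random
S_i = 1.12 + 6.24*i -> [1.12, 7.36, 13.6, 19.84, 26.08]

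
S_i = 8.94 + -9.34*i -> [8.94, -0.4, -9.74, -19.08, -28.42]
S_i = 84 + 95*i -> [84, 179, 274, 369, 464]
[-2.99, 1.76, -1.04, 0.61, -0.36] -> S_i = -2.99*(-0.59)^i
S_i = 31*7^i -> [31, 217, 1519, 10633, 74431]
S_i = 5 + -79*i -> [5, -74, -153, -232, -311]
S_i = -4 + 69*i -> [-4, 65, 134, 203, 272]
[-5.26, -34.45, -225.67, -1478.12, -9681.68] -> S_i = -5.26*6.55^i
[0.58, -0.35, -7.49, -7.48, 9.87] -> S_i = Random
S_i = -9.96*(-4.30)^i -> [-9.96, 42.83, -184.16, 791.89, -3405.13]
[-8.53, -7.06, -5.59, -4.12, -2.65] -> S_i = -8.53 + 1.47*i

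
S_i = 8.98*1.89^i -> [8.98, 16.97, 32.08, 60.63, 114.58]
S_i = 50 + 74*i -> [50, 124, 198, 272, 346]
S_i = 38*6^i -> [38, 228, 1368, 8208, 49248]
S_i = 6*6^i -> [6, 36, 216, 1296, 7776]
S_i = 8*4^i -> [8, 32, 128, 512, 2048]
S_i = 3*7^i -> [3, 21, 147, 1029, 7203]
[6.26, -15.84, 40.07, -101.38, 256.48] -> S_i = 6.26*(-2.53)^i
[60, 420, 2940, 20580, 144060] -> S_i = 60*7^i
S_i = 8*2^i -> [8, 16, 32, 64, 128]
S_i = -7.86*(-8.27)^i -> [-7.86, 65.0, -537.57, 4445.69, -36765.85]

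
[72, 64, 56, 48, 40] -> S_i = 72 + -8*i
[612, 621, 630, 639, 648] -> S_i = 612 + 9*i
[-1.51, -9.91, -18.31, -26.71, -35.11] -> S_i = -1.51 + -8.40*i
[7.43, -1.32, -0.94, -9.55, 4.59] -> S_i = Random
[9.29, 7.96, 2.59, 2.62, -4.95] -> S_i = Random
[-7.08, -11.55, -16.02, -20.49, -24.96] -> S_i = -7.08 + -4.47*i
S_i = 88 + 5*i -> [88, 93, 98, 103, 108]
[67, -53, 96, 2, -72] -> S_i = Random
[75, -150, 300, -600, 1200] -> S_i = 75*-2^i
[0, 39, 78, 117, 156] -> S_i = 0 + 39*i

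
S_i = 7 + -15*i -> [7, -8, -23, -38, -53]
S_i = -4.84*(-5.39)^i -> [-4.84, 26.09, -140.61, 757.9, -4085.08]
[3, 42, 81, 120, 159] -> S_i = 3 + 39*i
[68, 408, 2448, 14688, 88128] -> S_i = 68*6^i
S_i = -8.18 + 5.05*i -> [-8.18, -3.13, 1.92, 6.97, 12.02]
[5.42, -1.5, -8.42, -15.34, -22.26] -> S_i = 5.42 + -6.92*i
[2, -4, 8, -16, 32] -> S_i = 2*-2^i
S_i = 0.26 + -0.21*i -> [0.26, 0.05, -0.16, -0.37, -0.58]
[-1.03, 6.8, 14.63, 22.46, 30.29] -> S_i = -1.03 + 7.83*i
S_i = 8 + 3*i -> [8, 11, 14, 17, 20]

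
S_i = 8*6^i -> [8, 48, 288, 1728, 10368]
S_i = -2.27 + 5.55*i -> [-2.27, 3.28, 8.83, 14.38, 19.93]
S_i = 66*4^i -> [66, 264, 1056, 4224, 16896]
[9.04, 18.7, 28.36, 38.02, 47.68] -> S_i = 9.04 + 9.66*i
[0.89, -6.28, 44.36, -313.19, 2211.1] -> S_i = 0.89*(-7.06)^i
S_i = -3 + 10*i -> [-3, 7, 17, 27, 37]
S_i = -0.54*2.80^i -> [-0.54, -1.51, -4.23, -11.85, -33.19]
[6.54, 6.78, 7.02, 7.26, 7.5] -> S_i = 6.54 + 0.24*i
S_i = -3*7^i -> [-3, -21, -147, -1029, -7203]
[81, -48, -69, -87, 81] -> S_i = Random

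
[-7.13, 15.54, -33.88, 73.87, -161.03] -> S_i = -7.13*(-2.18)^i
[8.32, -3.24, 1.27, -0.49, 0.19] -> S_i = 8.32*(-0.39)^i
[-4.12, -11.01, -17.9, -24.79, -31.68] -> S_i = -4.12 + -6.89*i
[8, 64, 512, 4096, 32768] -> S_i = 8*8^i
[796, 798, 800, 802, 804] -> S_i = 796 + 2*i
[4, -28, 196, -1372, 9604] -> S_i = 4*-7^i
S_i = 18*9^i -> [18, 162, 1458, 13122, 118098]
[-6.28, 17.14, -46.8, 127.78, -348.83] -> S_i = -6.28*(-2.73)^i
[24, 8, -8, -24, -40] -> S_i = 24 + -16*i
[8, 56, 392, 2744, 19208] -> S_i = 8*7^i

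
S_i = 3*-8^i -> [3, -24, 192, -1536, 12288]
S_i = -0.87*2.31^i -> [-0.87, -2.01, -4.64, -10.72, -24.77]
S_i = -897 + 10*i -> [-897, -887, -877, -867, -857]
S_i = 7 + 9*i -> [7, 16, 25, 34, 43]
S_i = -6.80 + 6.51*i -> [-6.8, -0.29, 6.22, 12.73, 19.24]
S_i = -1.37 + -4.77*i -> [-1.37, -6.14, -10.91, -15.68, -20.45]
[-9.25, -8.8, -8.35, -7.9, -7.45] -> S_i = -9.25 + 0.45*i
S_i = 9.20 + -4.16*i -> [9.2, 5.04, 0.88, -3.28, -7.44]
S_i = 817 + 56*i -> [817, 873, 929, 985, 1041]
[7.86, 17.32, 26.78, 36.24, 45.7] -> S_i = 7.86 + 9.46*i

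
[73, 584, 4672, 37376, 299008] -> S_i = 73*8^i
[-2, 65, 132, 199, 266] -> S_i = -2 + 67*i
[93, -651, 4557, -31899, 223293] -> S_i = 93*-7^i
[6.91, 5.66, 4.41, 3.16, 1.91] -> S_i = 6.91 + -1.25*i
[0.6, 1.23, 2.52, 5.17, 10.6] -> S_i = 0.60*2.05^i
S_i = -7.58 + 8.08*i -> [-7.58, 0.5, 8.58, 16.66, 24.74]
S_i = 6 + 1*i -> [6, 7, 8, 9, 10]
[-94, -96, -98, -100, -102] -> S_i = -94 + -2*i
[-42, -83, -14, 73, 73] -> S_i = Random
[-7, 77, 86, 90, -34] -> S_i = Random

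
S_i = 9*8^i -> [9, 72, 576, 4608, 36864]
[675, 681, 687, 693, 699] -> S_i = 675 + 6*i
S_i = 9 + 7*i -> [9, 16, 23, 30, 37]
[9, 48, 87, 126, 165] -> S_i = 9 + 39*i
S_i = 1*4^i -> [1, 4, 16, 64, 256]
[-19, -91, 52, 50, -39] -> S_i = Random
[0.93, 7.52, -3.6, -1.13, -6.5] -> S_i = Random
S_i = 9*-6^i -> [9, -54, 324, -1944, 11664]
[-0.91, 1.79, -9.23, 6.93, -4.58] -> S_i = Random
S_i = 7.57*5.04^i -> [7.57, 38.15, 192.29, 969.14, 4884.48]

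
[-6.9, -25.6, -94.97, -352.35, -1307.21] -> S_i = -6.90*3.71^i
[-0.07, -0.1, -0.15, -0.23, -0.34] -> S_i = -0.07*1.48^i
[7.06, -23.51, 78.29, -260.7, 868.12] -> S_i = 7.06*(-3.33)^i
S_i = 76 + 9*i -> [76, 85, 94, 103, 112]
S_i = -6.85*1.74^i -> [-6.85, -11.92, -20.74, -36.09, -62.79]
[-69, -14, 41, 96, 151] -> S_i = -69 + 55*i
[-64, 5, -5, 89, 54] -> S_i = Random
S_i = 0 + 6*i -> [0, 6, 12, 18, 24]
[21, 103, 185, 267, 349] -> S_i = 21 + 82*i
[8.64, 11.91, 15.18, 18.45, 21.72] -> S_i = 8.64 + 3.27*i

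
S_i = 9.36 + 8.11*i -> [9.36, 17.47, 25.58, 33.69, 41.8]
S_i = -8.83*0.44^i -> [-8.83, -3.89, -1.71, -0.75, -0.33]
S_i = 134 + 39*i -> [134, 173, 212, 251, 290]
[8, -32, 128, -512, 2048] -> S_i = 8*-4^i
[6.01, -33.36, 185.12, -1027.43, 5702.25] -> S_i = 6.01*(-5.55)^i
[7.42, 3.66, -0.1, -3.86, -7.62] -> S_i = 7.42 + -3.76*i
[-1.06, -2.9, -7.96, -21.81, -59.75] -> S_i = -1.06*2.74^i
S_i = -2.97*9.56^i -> [-2.97, -28.39, -271.44, -2594.96, -24807.79]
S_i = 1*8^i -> [1, 8, 64, 512, 4096]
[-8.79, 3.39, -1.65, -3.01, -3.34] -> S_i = Random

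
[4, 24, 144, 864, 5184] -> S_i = 4*6^i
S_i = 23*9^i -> [23, 207, 1863, 16767, 150903]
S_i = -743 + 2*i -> [-743, -741, -739, -737, -735]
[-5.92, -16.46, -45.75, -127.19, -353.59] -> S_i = -5.92*2.78^i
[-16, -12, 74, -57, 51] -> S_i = Random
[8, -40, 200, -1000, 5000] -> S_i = 8*-5^i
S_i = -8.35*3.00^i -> [-8.35, -25.05, -75.15, -225.45, -676.35]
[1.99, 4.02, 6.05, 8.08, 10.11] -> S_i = 1.99 + 2.03*i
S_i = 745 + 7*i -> [745, 752, 759, 766, 773]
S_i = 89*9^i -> [89, 801, 7209, 64881, 583929]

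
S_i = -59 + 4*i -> [-59, -55, -51, -47, -43]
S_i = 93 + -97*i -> [93, -4, -101, -198, -295]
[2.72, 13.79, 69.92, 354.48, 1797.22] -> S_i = 2.72*5.07^i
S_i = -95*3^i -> [-95, -285, -855, -2565, -7695]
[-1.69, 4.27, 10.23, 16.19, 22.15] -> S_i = -1.69 + 5.96*i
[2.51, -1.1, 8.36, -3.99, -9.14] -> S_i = Random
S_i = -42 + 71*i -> [-42, 29, 100, 171, 242]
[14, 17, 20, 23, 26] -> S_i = 14 + 3*i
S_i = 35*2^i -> [35, 70, 140, 280, 560]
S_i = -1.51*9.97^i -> [-1.51, -15.05, -150.1, -1496.45, -14919.61]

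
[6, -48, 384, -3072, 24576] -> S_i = 6*-8^i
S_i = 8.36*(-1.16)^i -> [8.36, -9.7, 11.25, -13.05, 15.14]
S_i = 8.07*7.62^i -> [8.07, 61.49, 468.58, 3570.58, 27207.8]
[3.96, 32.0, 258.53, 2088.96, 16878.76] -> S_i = 3.96*8.08^i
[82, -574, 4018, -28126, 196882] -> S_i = 82*-7^i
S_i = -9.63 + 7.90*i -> [-9.63, -1.73, 6.17, 14.07, 21.97]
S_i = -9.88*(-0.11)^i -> [-9.88, 1.09, -0.12, 0.01, -0.0]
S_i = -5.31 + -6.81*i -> [-5.31, -12.12, -18.93, -25.74, -32.55]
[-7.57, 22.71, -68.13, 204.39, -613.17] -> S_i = -7.57*(-3.00)^i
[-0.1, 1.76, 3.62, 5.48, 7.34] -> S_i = -0.10 + 1.86*i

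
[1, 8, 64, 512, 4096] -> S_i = 1*8^i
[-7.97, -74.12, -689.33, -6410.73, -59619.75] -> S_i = -7.97*9.30^i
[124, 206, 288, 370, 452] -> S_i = 124 + 82*i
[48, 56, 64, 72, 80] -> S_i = 48 + 8*i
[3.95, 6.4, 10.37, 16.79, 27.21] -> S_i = 3.95*1.62^i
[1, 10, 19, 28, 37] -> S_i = 1 + 9*i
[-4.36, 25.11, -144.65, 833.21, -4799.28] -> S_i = -4.36*(-5.76)^i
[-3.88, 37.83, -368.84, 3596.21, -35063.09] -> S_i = -3.88*(-9.75)^i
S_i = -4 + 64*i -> [-4, 60, 124, 188, 252]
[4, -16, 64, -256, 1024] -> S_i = 4*-4^i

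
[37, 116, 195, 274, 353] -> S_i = 37 + 79*i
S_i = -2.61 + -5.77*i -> [-2.61, -8.38, -14.15, -19.92, -25.69]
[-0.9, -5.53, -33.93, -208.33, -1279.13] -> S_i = -0.90*6.14^i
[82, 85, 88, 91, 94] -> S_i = 82 + 3*i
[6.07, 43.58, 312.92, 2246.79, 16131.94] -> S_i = 6.07*7.18^i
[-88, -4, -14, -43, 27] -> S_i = Random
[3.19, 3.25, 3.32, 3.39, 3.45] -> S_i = 3.19*1.02^i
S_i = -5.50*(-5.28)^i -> [-5.5, 29.04, -153.33, 809.59, -4274.63]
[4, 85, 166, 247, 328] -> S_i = 4 + 81*i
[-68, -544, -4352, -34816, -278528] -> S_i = -68*8^i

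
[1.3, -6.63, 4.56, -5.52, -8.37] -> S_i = Random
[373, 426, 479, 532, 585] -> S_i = 373 + 53*i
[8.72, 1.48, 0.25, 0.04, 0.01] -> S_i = 8.72*0.17^i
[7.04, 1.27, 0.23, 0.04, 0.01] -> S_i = 7.04*0.18^i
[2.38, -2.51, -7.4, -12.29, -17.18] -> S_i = 2.38 + -4.89*i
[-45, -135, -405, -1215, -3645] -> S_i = -45*3^i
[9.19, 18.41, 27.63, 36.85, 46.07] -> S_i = 9.19 + 9.22*i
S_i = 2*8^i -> [2, 16, 128, 1024, 8192]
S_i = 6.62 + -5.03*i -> [6.62, 1.59, -3.44, -8.47, -13.5]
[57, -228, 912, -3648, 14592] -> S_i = 57*-4^i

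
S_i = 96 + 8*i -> [96, 104, 112, 120, 128]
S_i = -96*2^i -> [-96, -192, -384, -768, -1536]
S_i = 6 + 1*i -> [6, 7, 8, 9, 10]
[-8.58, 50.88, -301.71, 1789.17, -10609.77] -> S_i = -8.58*(-5.93)^i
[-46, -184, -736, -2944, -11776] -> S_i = -46*4^i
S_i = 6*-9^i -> [6, -54, 486, -4374, 39366]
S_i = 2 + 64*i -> [2, 66, 130, 194, 258]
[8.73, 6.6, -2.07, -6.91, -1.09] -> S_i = Random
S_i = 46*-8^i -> [46, -368, 2944, -23552, 188416]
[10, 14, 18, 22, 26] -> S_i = 10 + 4*i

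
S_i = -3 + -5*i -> [-3, -8, -13, -18, -23]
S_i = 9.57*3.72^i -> [9.57, 35.6, 132.43, 492.65, 1832.67]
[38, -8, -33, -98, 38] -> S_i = Random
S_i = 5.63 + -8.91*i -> [5.63, -3.28, -12.19, -21.1, -30.01]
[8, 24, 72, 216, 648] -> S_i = 8*3^i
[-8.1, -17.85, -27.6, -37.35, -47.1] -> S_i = -8.10 + -9.75*i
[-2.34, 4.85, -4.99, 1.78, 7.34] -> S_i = Random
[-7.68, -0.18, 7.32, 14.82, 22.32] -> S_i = -7.68 + 7.50*i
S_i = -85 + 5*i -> [-85, -80, -75, -70, -65]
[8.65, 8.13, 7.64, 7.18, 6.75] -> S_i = 8.65*0.94^i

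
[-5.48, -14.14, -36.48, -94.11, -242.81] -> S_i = -5.48*2.58^i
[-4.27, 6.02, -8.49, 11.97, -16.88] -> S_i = -4.27*(-1.41)^i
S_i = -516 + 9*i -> [-516, -507, -498, -489, -480]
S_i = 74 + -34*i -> [74, 40, 6, -28, -62]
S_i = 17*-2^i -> [17, -34, 68, -136, 272]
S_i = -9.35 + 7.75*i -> [-9.35, -1.6, 6.15, 13.9, 21.65]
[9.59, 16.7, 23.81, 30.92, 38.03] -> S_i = 9.59 + 7.11*i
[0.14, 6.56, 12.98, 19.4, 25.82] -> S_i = 0.14 + 6.42*i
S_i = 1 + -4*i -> [1, -3, -7, -11, -15]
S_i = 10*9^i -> [10, 90, 810, 7290, 65610]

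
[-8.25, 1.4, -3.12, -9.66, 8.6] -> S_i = Random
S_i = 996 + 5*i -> [996, 1001, 1006, 1011, 1016]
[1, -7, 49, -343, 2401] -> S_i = 1*-7^i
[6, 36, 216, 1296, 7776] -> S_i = 6*6^i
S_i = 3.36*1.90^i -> [3.36, 6.38, 12.13, 23.05, 43.79]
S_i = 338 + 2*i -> [338, 340, 342, 344, 346]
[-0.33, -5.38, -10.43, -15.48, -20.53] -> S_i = -0.33 + -5.05*i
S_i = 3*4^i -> [3, 12, 48, 192, 768]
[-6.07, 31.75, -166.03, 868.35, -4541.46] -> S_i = -6.07*(-5.23)^i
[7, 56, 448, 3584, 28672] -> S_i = 7*8^i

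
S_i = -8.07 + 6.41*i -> [-8.07, -1.66, 4.75, 11.16, 17.57]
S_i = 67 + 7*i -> [67, 74, 81, 88, 95]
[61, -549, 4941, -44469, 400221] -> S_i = 61*-9^i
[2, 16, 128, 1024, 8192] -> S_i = 2*8^i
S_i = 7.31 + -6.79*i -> [7.31, 0.52, -6.27, -13.06, -19.85]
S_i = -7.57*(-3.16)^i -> [-7.57, 23.92, -75.59, 238.87, -754.82]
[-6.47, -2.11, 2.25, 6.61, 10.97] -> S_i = -6.47 + 4.36*i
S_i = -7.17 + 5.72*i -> [-7.17, -1.45, 4.27, 9.99, 15.71]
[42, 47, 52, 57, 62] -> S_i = 42 + 5*i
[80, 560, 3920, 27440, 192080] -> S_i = 80*7^i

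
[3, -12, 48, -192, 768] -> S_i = 3*-4^i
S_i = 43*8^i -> [43, 344, 2752, 22016, 176128]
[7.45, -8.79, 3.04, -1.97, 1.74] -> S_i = Random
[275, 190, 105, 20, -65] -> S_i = 275 + -85*i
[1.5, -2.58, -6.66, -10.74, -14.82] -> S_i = 1.50 + -4.08*i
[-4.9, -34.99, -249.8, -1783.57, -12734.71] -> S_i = -4.90*7.14^i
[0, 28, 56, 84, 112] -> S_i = 0 + 28*i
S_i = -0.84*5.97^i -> [-0.84, -5.01, -29.94, -178.73, -1067.03]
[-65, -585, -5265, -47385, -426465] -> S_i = -65*9^i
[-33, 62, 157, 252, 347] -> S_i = -33 + 95*i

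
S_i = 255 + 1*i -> [255, 256, 257, 258, 259]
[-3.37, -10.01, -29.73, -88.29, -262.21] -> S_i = -3.37*2.97^i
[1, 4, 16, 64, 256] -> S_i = 1*4^i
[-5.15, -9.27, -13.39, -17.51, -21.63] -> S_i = -5.15 + -4.12*i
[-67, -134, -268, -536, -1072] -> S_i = -67*2^i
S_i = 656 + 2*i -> [656, 658, 660, 662, 664]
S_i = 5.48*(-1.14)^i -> [5.48, -6.25, 7.12, -8.12, 9.26]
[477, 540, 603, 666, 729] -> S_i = 477 + 63*i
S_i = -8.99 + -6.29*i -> [-8.99, -15.28, -21.57, -27.86, -34.15]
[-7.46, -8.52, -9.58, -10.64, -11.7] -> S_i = -7.46 + -1.06*i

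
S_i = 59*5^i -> [59, 295, 1475, 7375, 36875]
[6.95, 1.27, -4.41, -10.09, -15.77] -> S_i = 6.95 + -5.68*i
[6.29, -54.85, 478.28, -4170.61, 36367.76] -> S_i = 6.29*(-8.72)^i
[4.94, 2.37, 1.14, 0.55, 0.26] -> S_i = 4.94*0.48^i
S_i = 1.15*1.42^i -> [1.15, 1.63, 2.32, 3.29, 4.68]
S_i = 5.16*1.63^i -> [5.16, 8.41, 13.71, 22.35, 36.43]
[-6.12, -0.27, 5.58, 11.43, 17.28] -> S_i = -6.12 + 5.85*i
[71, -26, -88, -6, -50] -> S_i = Random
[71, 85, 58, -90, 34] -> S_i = Random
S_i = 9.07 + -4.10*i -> [9.07, 4.97, 0.87, -3.23, -7.33]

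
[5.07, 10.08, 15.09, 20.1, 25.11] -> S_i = 5.07 + 5.01*i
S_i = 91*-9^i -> [91, -819, 7371, -66339, 597051]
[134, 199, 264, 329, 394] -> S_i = 134 + 65*i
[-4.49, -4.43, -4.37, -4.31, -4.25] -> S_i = -4.49 + 0.06*i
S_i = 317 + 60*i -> [317, 377, 437, 497, 557]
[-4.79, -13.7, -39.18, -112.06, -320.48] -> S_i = -4.79*2.86^i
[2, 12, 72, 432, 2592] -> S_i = 2*6^i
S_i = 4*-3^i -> [4, -12, 36, -108, 324]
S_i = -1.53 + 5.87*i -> [-1.53, 4.34, 10.21, 16.08, 21.95]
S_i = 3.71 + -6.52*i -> [3.71, -2.81, -9.33, -15.85, -22.37]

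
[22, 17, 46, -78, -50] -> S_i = Random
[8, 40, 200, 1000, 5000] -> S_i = 8*5^i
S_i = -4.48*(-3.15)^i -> [-4.48, 14.11, -44.45, 140.03, -441.08]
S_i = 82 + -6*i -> [82, 76, 70, 64, 58]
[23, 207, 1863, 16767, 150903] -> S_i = 23*9^i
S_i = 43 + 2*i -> [43, 45, 47, 49, 51]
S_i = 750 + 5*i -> [750, 755, 760, 765, 770]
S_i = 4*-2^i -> [4, -8, 16, -32, 64]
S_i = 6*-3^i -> [6, -18, 54, -162, 486]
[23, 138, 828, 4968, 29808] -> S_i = 23*6^i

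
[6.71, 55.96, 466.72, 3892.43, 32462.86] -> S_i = 6.71*8.34^i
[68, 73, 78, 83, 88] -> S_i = 68 + 5*i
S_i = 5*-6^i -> [5, -30, 180, -1080, 6480]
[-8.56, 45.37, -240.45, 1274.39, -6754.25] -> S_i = -8.56*(-5.30)^i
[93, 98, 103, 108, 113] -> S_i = 93 + 5*i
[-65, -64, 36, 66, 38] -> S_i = Random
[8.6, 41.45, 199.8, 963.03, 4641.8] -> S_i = 8.60*4.82^i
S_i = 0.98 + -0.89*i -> [0.98, 0.09, -0.8, -1.69, -2.58]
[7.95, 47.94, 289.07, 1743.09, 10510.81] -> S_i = 7.95*6.03^i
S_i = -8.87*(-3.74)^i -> [-8.87, 33.17, -124.07, 464.02, -1735.44]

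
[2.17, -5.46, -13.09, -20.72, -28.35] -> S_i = 2.17 + -7.63*i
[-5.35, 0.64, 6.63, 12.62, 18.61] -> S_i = -5.35 + 5.99*i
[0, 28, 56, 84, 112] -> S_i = 0 + 28*i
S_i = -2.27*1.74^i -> [-2.27, -3.95, -6.87, -11.96, -20.81]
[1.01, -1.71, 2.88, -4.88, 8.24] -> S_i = 1.01*(-1.69)^i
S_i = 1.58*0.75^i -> [1.58, 1.18, 0.89, 0.67, 0.5]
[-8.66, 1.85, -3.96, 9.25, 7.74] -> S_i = Random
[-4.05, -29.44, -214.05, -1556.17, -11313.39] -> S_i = -4.05*7.27^i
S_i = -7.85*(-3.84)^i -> [-7.85, 30.14, -115.75, 444.49, -1706.85]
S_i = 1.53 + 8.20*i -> [1.53, 9.73, 17.93, 26.13, 34.33]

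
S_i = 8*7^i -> [8, 56, 392, 2744, 19208]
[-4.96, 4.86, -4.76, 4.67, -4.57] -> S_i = -4.96*(-0.98)^i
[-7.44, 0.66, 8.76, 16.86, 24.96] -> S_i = -7.44 + 8.10*i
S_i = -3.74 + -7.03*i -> [-3.74, -10.77, -17.8, -24.83, -31.86]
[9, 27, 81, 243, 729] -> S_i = 9*3^i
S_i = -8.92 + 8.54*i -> [-8.92, -0.38, 8.16, 16.7, 25.24]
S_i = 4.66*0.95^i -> [4.66, 4.43, 4.21, 4.0, 3.8]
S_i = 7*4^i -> [7, 28, 112, 448, 1792]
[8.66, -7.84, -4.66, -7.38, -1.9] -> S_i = Random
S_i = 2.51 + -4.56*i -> [2.51, -2.05, -6.61, -11.17, -15.73]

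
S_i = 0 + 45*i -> [0, 45, 90, 135, 180]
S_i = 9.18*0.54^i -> [9.18, 4.96, 2.68, 1.45, 0.78]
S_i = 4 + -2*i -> [4, 2, 0, -2, -4]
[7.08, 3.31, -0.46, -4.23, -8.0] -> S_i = 7.08 + -3.77*i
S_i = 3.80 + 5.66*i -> [3.8, 9.46, 15.12, 20.78, 26.44]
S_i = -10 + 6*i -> [-10, -4, 2, 8, 14]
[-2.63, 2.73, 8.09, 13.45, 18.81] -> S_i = -2.63 + 5.36*i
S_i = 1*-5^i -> [1, -5, 25, -125, 625]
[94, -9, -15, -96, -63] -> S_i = Random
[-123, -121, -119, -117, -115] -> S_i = -123 + 2*i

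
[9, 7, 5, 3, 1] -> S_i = 9 + -2*i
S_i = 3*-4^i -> [3, -12, 48, -192, 768]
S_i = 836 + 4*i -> [836, 840, 844, 848, 852]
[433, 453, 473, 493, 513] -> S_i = 433 + 20*i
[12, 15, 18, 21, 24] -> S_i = 12 + 3*i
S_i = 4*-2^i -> [4, -8, 16, -32, 64]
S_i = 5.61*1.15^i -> [5.61, 6.45, 7.42, 8.53, 9.81]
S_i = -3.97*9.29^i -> [-3.97, -36.88, -342.63, -3183.01, -29570.14]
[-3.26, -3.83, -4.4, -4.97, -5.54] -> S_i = -3.26 + -0.57*i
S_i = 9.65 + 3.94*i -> [9.65, 13.59, 17.53, 21.47, 25.41]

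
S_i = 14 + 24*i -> [14, 38, 62, 86, 110]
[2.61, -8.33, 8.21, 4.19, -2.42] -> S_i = Random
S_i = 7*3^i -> [7, 21, 63, 189, 567]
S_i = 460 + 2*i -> [460, 462, 464, 466, 468]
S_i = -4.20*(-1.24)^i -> [-4.2, 5.21, -6.46, 8.01, -9.93]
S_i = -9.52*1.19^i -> [-9.52, -11.33, -13.48, -16.04, -19.09]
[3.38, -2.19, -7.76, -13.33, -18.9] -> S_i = 3.38 + -5.57*i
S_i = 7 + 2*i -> [7, 9, 11, 13, 15]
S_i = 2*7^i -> [2, 14, 98, 686, 4802]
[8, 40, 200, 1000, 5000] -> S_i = 8*5^i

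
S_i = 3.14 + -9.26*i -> [3.14, -6.12, -15.38, -24.64, -33.9]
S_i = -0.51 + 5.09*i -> [-0.51, 4.58, 9.67, 14.76, 19.85]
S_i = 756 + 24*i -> [756, 780, 804, 828, 852]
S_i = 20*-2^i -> [20, -40, 80, -160, 320]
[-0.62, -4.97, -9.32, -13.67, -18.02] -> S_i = -0.62 + -4.35*i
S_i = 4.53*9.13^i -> [4.53, 41.36, 377.61, 3447.55, 31476.13]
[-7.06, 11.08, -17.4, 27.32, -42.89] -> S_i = -7.06*(-1.57)^i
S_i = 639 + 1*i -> [639, 640, 641, 642, 643]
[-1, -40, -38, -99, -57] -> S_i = Random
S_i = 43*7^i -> [43, 301, 2107, 14749, 103243]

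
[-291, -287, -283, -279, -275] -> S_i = -291 + 4*i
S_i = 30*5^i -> [30, 150, 750, 3750, 18750]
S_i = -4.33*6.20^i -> [-4.33, -26.85, -166.45, -1031.96, -6398.15]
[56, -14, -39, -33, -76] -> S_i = Random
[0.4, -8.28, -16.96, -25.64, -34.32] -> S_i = 0.40 + -8.68*i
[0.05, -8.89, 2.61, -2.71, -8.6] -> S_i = Random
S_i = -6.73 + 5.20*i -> [-6.73, -1.53, 3.67, 8.87, 14.07]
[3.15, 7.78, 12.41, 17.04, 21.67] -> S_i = 3.15 + 4.63*i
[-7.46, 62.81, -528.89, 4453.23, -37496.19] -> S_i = -7.46*(-8.42)^i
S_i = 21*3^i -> [21, 63, 189, 567, 1701]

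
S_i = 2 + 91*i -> [2, 93, 184, 275, 366]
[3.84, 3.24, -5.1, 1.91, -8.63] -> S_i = Random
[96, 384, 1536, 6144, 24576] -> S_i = 96*4^i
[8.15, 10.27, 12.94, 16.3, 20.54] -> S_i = 8.15*1.26^i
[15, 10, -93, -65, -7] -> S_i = Random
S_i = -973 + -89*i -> [-973, -1062, -1151, -1240, -1329]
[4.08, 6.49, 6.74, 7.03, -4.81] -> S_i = Random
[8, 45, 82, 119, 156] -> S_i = 8 + 37*i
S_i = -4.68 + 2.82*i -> [-4.68, -1.86, 0.96, 3.78, 6.6]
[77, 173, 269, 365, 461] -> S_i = 77 + 96*i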